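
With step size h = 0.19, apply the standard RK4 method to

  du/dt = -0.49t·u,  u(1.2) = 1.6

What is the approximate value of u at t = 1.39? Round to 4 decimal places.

1.4183

RK4: k1 = f(t_n, u_n); k2 = f(t_n + h/2, u_n + (h/2)·k1); k3 = f(t_n + h/2, u_n + (h/2)·k2); k4 = f(t_n + h, u_n + h·k3); u_{n+1} = u_n + (h/6)·(k1 + 2k2 + 2k3 + k4).
t=1.200000, u=1.600000:
  k1 = f(1.200000, 1.600000) = -0.940800
  k2 = f(1.295000, 1.510624) = -0.958566
  k3 = f(1.295000, 1.508936) = -0.957495
  k4 = f(1.390000, 1.418076) = -0.965851
  u ← 1.600000 + (0.19/6)·(k1 + 2k2 + 2k3 + k4) = 1.418272
u(1.39) ≈ 1.4183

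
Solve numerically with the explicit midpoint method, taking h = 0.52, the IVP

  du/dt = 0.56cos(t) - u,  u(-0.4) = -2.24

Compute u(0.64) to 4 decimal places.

-0.5180

Midpoint: k1 = f(t_n, u_n); k2 = f(t_n + h/2, u_n + (h/2)·k1); u_{n+1} = u_n + h·k2.
t=-0.400000, u=-2.240000:
  k1 = f(-0.400000, -2.240000) = 2.755794
  k2 = f(-0.140000, -1.523494) = 2.078014
  u ← -2.240000 + 0.52·2.078014 = -1.159432
t=0.120000, u=-1.159432:
  k1 = f(0.120000, -1.159432) = 1.715405
  k2 = f(0.380000, -0.713427) = 1.233479
  u ← -1.159432 + 0.52·1.233479 = -0.518023
u(0.64) ≈ -0.5180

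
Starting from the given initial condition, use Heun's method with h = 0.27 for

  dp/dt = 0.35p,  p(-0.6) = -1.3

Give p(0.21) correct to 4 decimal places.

Heun: k1 = f(t_n, p_n); k2 = f(t_n + h, p_n + h·k1); p_{n+1} = p_n + (h/2)·(k1 + k2).
t=-0.600000, p=-1.300000:
  k1 = f(-0.600000, -1.300000) = -0.455000
  k2 = f(-0.330000, -1.422850) = -0.497997
  p ← -1.300000 + (0.27/2)·(-0.455000 + (-0.497997)) = -1.428655
t=-0.330000, p=-1.428655:
  k1 = f(-0.330000, -1.428655) = -0.500029
  k2 = f(-0.060000, -1.563663) = -0.547282
  p ← -1.428655 + (0.27/2)·(-0.500029 + (-0.547282)) = -1.570042
t=-0.060000, p=-1.570042:
  k1 = f(-0.060000, -1.570042) = -0.549515
  k2 = f(0.210000, -1.718411) = -0.601444
  p ← -1.570042 + (0.27/2)·(-0.549515 + (-0.601444)) = -1.725421
p(0.21) ≈ -1.7254

-1.7254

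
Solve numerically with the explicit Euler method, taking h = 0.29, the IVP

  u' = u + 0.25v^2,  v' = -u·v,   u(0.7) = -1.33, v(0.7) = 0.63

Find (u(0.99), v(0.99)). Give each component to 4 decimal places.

-1.6869, 0.8730

Euler on (u,v): u_{n+1} = u_n + h·u', v_{n+1} = v_n + h·v'.
0.700000: (-1.330000, 0.630000); f=(-1.230775, 0.837900) → (-1.686925, 0.872991)
(u(0.99), v(0.99)) ≈ (-1.6869, 0.8730)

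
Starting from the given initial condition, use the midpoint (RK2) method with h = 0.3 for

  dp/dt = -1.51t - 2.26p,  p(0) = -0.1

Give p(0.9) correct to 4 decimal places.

-0.3722

Midpoint: k1 = f(t_n, p_n); k2 = f(t_n + h/2, p_n + (h/2)·k1); p_{n+1} = p_n + h·k2.
t=0.000000, p=-0.100000:
  k1 = f(0.000000, -0.100000) = 0.226000
  k2 = f(0.150000, -0.066100) = -0.077114
  p ← -0.100000 + 0.3·(-0.077114) = -0.123134
t=0.300000, p=-0.123134:
  k1 = f(0.300000, -0.123134) = -0.174717
  k2 = f(0.450000, -0.149342) = -0.341988
  p ← -0.123134 + 0.3·(-0.341988) = -0.225731
t=0.600000, p=-0.225731:
  k1 = f(0.600000, -0.225731) = -0.395849
  k2 = f(0.750000, -0.285108) = -0.488156
  p ← -0.225731 + 0.3·(-0.488156) = -0.372177
p(0.9) ≈ -0.3722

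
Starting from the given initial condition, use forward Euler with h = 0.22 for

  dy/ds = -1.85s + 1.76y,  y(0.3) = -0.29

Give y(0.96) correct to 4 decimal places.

Euler: y_{n+1} = y_n + h·f(s_n, y_n).
s=0.300000, y=-0.290000: f=-1.065400 → y ← -0.290000 + 0.22·(-1.065400) = -0.524388
s=0.520000, y=-0.524388: f=-1.884923 → y ← -0.524388 + 0.22·(-1.884923) = -0.939071
s=0.740000, y=-0.939071: f=-3.021765 → y ← -0.939071 + 0.22·(-3.021765) = -1.603859
y(0.96) ≈ -1.6039

-1.6039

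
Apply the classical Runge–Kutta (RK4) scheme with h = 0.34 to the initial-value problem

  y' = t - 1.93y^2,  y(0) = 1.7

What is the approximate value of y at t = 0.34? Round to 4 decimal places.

RK4: k1 = f(t_n, y_n); k2 = f(t_n + h/2, y_n + (h/2)·k1); k3 = f(t_n + h/2, y_n + (h/2)·k2); k4 = f(t_n + h, y_n + h·k3); y_{n+1} = y_n + (h/6)·(k1 + 2k2 + 2k3 + k4).
t=0.000000, y=1.700000:
  k1 = f(0.000000, 1.700000) = -5.577700
  k2 = f(0.170000, 0.751791) = -0.920816
  k3 = f(0.170000, 1.543461) = -4.427786
  k4 = f(0.340000, 0.194553) = 0.266948
  y ← 1.700000 + (0.34/6)·(k1 + 2k2 + 2k3 + k4) = 0.792882
y(0.34) ≈ 0.7929

0.7929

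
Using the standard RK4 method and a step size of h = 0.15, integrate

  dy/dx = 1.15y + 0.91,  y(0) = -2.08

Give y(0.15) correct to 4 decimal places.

-2.3226

RK4: k1 = f(x_n, y_n); k2 = f(x_n + h/2, y_n + (h/2)·k1); k3 = f(x_n + h/2, y_n + (h/2)·k2); k4 = f(x_n + h, y_n + h·k3); y_{n+1} = y_n + (h/6)·(k1 + 2k2 + 2k3 + k4).
x=0.000000, y=-2.080000:
  k1 = f(0.000000, -2.080000) = -1.482000
  k2 = f(0.075000, -2.191150) = -1.609822
  k3 = f(0.075000, -2.200737) = -1.620847
  k4 = f(0.150000, -2.323127) = -1.761596
  y ← -2.080000 + (0.15/6)·(k1 + 2k2 + 2k3 + k4) = -2.322623
y(0.15) ≈ -2.3226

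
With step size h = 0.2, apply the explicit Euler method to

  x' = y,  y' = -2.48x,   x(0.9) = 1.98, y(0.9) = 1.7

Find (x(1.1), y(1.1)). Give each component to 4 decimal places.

Euler on (x,y): x_{n+1} = x_n + h·x', y_{n+1} = y_n + h·y'.
0.900000: (1.980000, 1.700000); f=(1.700000, -4.910400) → (2.320000, 0.717920)
(x(1.1), y(1.1)) ≈ (2.3200, 0.7179)

2.3200, 0.7179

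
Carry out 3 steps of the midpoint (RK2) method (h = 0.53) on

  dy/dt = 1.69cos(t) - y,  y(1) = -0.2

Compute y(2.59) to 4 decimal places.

-0.6220

Midpoint: k1 = f(t_n, y_n); k2 = f(t_n + h/2, y_n + (h/2)·k1); y_{n+1} = y_n + h·k2.
t=1.000000, y=-0.200000:
  k1 = f(1.000000, -0.200000) = 1.113111
  k2 = f(1.265000, 0.094974) = 0.413805
  y ← -0.200000 + 0.53·0.413805 = 0.019316
t=1.530000, y=0.019316:
  k1 = f(1.530000, 0.019316) = 0.049610
  k2 = f(1.795000, 0.032463) = -0.408201
  y ← 0.019316 + 0.53·(-0.408201) = -0.197030
t=2.060000, y=-0.197030:
  k1 = f(2.060000, -0.197030) = -0.597140
  k2 = f(2.325000, -0.355272) = -0.801885
  y ← -0.197030 + 0.53·(-0.801885) = -0.622029
y(2.59) ≈ -0.6220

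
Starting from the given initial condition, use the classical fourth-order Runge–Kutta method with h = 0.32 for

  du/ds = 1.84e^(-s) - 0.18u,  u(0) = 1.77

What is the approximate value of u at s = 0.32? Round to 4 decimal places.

2.1598

RK4: k1 = f(s_n, u_n); k2 = f(s_n + h/2, u_n + (h/2)·k1); k3 = f(s_n + h/2, u_n + (h/2)·k2); k4 = f(s_n + h, u_n + h·k3); u_{n+1} = u_n + (h/6)·(k1 + 2k2 + 2k3 + k4).
s=0.000000, u=1.770000:
  k1 = f(0.000000, 1.770000) = 1.521400
  k2 = f(0.160000, 2.013424) = 1.205528
  k3 = f(0.160000, 1.962885) = 1.214625
  k4 = f(0.320000, 2.158680) = 0.947552
  u ← 1.770000 + (0.32/6)·(k1 + 2k2 + 2k3 + k4) = 2.159827
u(0.32) ≈ 2.1598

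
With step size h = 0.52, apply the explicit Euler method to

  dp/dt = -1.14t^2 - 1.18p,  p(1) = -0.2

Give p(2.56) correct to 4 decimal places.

-3.0963

Euler: p_{n+1} = p_n + h·f(t_n, p_n).
t=1.000000, p=-0.200000: f=-0.904000 → p ← -0.200000 + 0.52·(-0.904000) = -0.670080
t=1.520000, p=-0.670080: f=-1.843162 → p ← -0.670080 + 0.52·(-1.843162) = -1.628524
t=2.040000, p=-1.628524: f=-2.822566 → p ← -1.628524 + 0.52·(-2.822566) = -3.096258
p(2.56) ≈ -3.0963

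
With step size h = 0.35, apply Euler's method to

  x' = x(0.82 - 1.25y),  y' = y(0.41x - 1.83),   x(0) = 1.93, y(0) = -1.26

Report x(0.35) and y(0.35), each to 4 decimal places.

Euler on (x,y): x_{n+1} = x_n + h·x', y_{n+1} = y_n + h·y'.
0.000000: (1.930000, -1.260000); f=(4.622350, 1.308762) → (3.547822, -0.801933)
(x(0.35), y(0.35)) ≈ (3.5478, -0.8019)

3.5478, -0.8019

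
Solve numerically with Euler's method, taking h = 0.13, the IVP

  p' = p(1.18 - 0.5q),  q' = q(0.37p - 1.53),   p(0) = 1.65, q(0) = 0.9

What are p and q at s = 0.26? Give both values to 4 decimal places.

1.9907, 0.7037

Euler on (p,q): p_{n+1} = p_n + h·p', q_{n+1} = q_n + h·q'.
0.000000: (1.650000, 0.900000); f=(1.204500, -0.827550) → (1.806585, 0.792419)
0.130000: (1.806585, 0.792419); f=(1.415985, -0.682719) → (1.990663, 0.703665)
(p(0.26), q(0.26)) ≈ (1.9907, 0.7037)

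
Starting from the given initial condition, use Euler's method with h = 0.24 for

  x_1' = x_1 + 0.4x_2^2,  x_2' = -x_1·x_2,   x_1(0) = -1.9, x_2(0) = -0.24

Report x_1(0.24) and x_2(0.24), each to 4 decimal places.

Euler on (x_1,x_2): x_1_{n+1} = x_1_n + h·x_1', x_2_{n+1} = x_2_n + h·x_2'.
0.000000: (-1.900000, -0.240000); f=(-1.876960, -0.456000) → (-2.350470, -0.349440)
(x_1(0.24), x_2(0.24)) ≈ (-2.3505, -0.3494)

-2.3505, -0.3494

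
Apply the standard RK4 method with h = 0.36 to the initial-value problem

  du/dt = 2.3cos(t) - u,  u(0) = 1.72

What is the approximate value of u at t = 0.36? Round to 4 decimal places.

RK4: k1 = f(t_n, u_n); k2 = f(t_n + h/2, u_n + (h/2)·k1); k3 = f(t_n + h/2, u_n + (h/2)·k2); k4 = f(t_n + h, u_n + h·k3); u_{n+1} = u_n + (h/6)·(k1 + 2k2 + 2k3 + k4).
t=0.000000, u=1.720000:
  k1 = f(0.000000, 1.720000) = 0.580000
  k2 = f(0.180000, 1.824400) = 0.438440
  k3 = f(0.180000, 1.798919) = 0.463921
  k4 = f(0.360000, 1.887012) = 0.265551
  u ← 1.720000 + (0.36/6)·(k1 + 2k2 + 2k3 + k4) = 1.879016
u(0.36) ≈ 1.8790

1.8790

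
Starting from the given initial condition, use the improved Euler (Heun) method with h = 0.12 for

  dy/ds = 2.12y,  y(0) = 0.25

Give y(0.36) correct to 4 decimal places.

0.5326

Heun: k1 = f(s_n, y_n); k2 = f(s_n + h, y_n + h·k1); y_{n+1} = y_n + (h/2)·(k1 + k2).
s=0.000000, y=0.250000:
  k1 = f(0.000000, 0.250000) = 0.530000
  k2 = f(0.120000, 0.313600) = 0.664832
  y ← 0.250000 + (0.12/2)·(0.530000 + 0.664832) = 0.321690
s=0.120000, y=0.321690:
  k1 = f(0.120000, 0.321690) = 0.681983
  k2 = f(0.240000, 0.403528) = 0.855479
  y ← 0.321690 + (0.12/2)·(0.681983 + 0.855479) = 0.413938
s=0.240000, y=0.413938:
  k1 = f(0.240000, 0.413938) = 0.877548
  k2 = f(0.360000, 0.519243) = 1.100796
  y ← 0.413938 + (0.12/2)·(0.877548 + 1.100796) = 0.532638
y(0.36) ≈ 0.5326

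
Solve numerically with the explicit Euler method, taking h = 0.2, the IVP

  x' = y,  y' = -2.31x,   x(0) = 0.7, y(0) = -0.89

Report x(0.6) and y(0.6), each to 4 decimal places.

Euler on (x,y): x_{n+1} = x_n + h·x', y_{n+1} = y_n + h·y'.
0.000000: (0.700000, -0.890000); f=(-0.890000, -1.617000) → (0.522000, -1.213400)
0.200000: (0.522000, -1.213400); f=(-1.213400, -1.205820) → (0.279320, -1.454564)
0.400000: (0.279320, -1.454564); f=(-1.454564, -0.645229) → (-0.011593, -1.583610)
(x(0.6), y(0.6)) ≈ (-0.0116, -1.5836)

-0.0116, -1.5836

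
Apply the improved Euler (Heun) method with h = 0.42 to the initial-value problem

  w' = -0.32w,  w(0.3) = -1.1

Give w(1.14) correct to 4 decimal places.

-0.8415

Heun: k1 = f(s_n, w_n); k2 = f(s_n + h, w_n + h·k1); w_{n+1} = w_n + (h/2)·(k1 + k2).
s=0.300000, w=-1.100000:
  k1 = f(0.300000, -1.100000) = 0.352000
  k2 = f(0.720000, -0.952160) = 0.304691
  w ← -1.100000 + (0.42/2)·(0.352000 + 0.304691) = -0.962095
s=0.720000, w=-0.962095:
  k1 = f(0.720000, -0.962095) = 0.307870
  k2 = f(1.140000, -0.832789) = 0.266493
  w ← -0.962095 + (0.42/2)·(0.307870 + 0.266493) = -0.841479
w(1.14) ≈ -0.8415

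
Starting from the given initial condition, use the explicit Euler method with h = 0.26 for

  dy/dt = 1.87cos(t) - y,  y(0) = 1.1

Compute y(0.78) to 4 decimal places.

Euler: y_{n+1} = y_n + h·f(t_n, y_n).
t=0.000000, y=1.100000: f=0.770000 → y ← 1.100000 + 0.26·0.770000 = 1.300200
t=0.260000, y=1.300200: f=0.506949 → y ← 1.300200 + 0.26·0.506949 = 1.432007
t=0.520000, y=1.432007: f=0.190815 → y ← 1.432007 + 0.26·0.190815 = 1.481619
y(0.78) ≈ 1.4816

1.4816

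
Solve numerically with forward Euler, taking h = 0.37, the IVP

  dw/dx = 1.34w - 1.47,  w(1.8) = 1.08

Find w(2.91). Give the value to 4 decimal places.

1.0401

Euler: w_{n+1} = w_n + h·f(x_n, w_n).
x=1.800000, w=1.080000: f=-0.022800 → w ← 1.080000 + 0.37·(-0.022800) = 1.071564
x=2.170000, w=1.071564: f=-0.034104 → w ← 1.071564 + 0.37·(-0.034104) = 1.058945
x=2.540000, w=1.058945: f=-0.051013 → w ← 1.058945 + 0.37·(-0.051013) = 1.040071
w(2.91) ≈ 1.0401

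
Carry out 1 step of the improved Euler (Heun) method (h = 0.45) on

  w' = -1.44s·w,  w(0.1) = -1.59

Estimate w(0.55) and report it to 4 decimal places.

-1.2735

Heun: k1 = f(s_n, w_n); k2 = f(s_n + h, w_n + h·k1); w_{n+1} = w_n + (h/2)·(k1 + k2).
s=0.100000, w=-1.590000:
  k1 = f(0.100000, -1.590000) = 0.228960
  k2 = f(0.550000, -1.486968) = 1.177679
  w ← -1.590000 + (0.45/2)·(0.228960 + 1.177679) = -1.273506
w(0.55) ≈ -1.2735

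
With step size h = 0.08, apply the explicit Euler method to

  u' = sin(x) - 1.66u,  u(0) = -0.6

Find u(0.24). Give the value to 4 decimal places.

-0.3730

Euler: u_{n+1} = u_n + h·f(x_n, u_n).
x=0.000000, u=-0.600000: f=0.996000 → u ← -0.600000 + 0.08·0.996000 = -0.520320
x=0.080000, u=-0.520320: f=0.943646 → u ← -0.520320 + 0.08·0.943646 = -0.444828
x=0.160000, u=-0.444828: f=0.897733 → u ← -0.444828 + 0.08·0.897733 = -0.373010
u(0.24) ≈ -0.3730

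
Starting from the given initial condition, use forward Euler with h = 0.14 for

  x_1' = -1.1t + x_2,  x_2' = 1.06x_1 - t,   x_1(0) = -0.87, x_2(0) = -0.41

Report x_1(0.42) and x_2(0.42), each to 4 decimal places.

Euler on (x_1,x_2): x_1_{n+1} = x_1_n + h·x_1', x_2_{n+1} = x_2_n + h·x_2'.
0.000000: (-0.870000, -0.410000); f=(-0.410000, -0.922200) → (-0.927400, -0.539108)
0.140000: (-0.927400, -0.539108); f=(-0.693108, -1.123044) → (-1.024435, -0.696334)
0.280000: (-1.024435, -0.696334); f=(-1.004334, -1.365901) → (-1.165042, -0.887560)
(x_1(0.42), x_2(0.42)) ≈ (-1.1650, -0.8876)

-1.1650, -0.8876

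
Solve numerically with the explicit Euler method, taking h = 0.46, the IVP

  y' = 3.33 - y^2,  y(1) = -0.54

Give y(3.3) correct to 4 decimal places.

1.7478

Euler: y_{n+1} = y_n + h·f(t_n, y_n).
t=1.000000, y=-0.540000: f=3.038400 → y ← -0.540000 + 0.46·3.038400 = 0.857664
t=1.460000, y=0.857664: f=2.594412 → y ← 0.857664 + 0.46·2.594412 = 2.051094
t=1.920000, y=2.051094: f=-0.876986 → y ← 2.051094 + 0.46·(-0.876986) = 1.647680
t=2.380000, y=1.647680: f=0.615149 → y ← 1.647680 + 0.46·0.615149 = 1.930649
t=2.840000, y=1.930649: f=-0.397406 → y ← 1.930649 + 0.46·(-0.397406) = 1.747842
y(3.3) ≈ 1.7478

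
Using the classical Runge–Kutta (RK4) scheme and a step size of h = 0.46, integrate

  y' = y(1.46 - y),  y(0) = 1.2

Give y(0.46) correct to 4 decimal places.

1.3144

RK4: k1 = f(t_n, y_n); k2 = f(t_n + h/2, y_n + (h/2)·k1); k3 = f(t_n + h/2, y_n + (h/2)·k2); k4 = f(t_n + h, y_n + h·k3); y_{n+1} = y_n + (h/6)·(k1 + 2k2 + 2k3 + k4).
t=0.000000, y=1.200000:
  k1 = f(0.000000, 1.200000) = 0.312000
  k2 = f(0.230000, 1.271760) = 0.239396
  k3 = f(0.230000, 1.255061) = 0.257211
  k4 = f(0.460000, 1.318317) = 0.186783
  y ← 1.200000 + (0.46/6)·(k1 + 2k2 + 2k3 + k4) = 1.314386
y(0.46) ≈ 1.3144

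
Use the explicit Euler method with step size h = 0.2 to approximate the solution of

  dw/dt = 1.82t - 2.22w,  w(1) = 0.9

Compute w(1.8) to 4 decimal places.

1.1493

Euler: w_{n+1} = w_n + h·f(t_n, w_n).
t=1.000000, w=0.900000: f=-0.178000 → w ← 0.900000 + 0.2·(-0.178000) = 0.864400
t=1.200000, w=0.864400: f=0.265032 → w ← 0.864400 + 0.2·0.265032 = 0.917406
t=1.400000, w=0.917406: f=0.511358 → w ← 0.917406 + 0.2·0.511358 = 1.019678
t=1.600000, w=1.019678: f=0.648315 → w ← 1.019678 + 0.2·0.648315 = 1.149341
w(1.8) ≈ 1.1493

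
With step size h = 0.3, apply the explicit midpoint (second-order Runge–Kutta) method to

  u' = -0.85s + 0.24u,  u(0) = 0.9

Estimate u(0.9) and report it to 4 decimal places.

Midpoint: k1 = f(s_n, u_n); k2 = f(s_n + h/2, u_n + (h/2)·k1); u_{n+1} = u_n + h·k2.
s=0.000000, u=0.900000:
  k1 = f(0.000000, 0.900000) = 0.216000
  k2 = f(0.150000, 0.932400) = 0.096276
  u ← 0.900000 + 0.3·0.096276 = 0.928883
s=0.300000, u=0.928883:
  k1 = f(0.300000, 0.928883) = -0.032068
  k2 = f(0.450000, 0.924073) = -0.160723
  u ← 0.928883 + 0.3·(-0.160723) = 0.880666
s=0.600000, u=0.880666:
  k1 = f(0.600000, 0.880666) = -0.298640
  k2 = f(0.750000, 0.835870) = -0.436891
  u ← 0.880666 + 0.3·(-0.436891) = 0.749599
u(0.9) ≈ 0.7496

0.7496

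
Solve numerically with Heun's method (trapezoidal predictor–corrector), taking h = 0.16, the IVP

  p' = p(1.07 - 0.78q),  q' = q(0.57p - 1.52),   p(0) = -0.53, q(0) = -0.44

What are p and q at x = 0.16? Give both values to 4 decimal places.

-0.6582, -0.3287

Heun on (p,q): k1 = f(x_n, state_n); k2 = f(x_n + h, state_n + h·k1); state_{n+1} = state_n + (h/2)·(k1 + k2).
0.000000: (-0.530000, -0.440000)
  k1 = (-0.748996, 0.801724)
  predictor → (-0.649839, -0.311724)
  k2 = (-0.853333, 0.589286)
  → (-0.658186, -0.328719)
(p(0.16), q(0.16)) ≈ (-0.6582, -0.3287)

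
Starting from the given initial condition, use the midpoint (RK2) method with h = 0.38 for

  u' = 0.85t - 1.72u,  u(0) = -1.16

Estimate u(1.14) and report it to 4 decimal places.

Midpoint: k1 = f(t_n, u_n); k2 = f(t_n + h/2, u_n + (h/2)·k1); u_{n+1} = u_n + h·k2.
t=0.000000, u=-1.160000:
  k1 = f(0.000000, -1.160000) = 1.995200
  k2 = f(0.190000, -0.780912) = 1.504669
  u ← -1.160000 + 0.38·1.504669 = -0.588226
t=0.380000, u=-0.588226:
  k1 = f(0.380000, -0.588226) = 1.334749
  k2 = f(0.570000, -0.334624) = 1.060053
  u ← -0.588226 + 0.38·1.060053 = -0.185406
t=0.760000, u=-0.185406:
  k1 = f(0.760000, -0.185406) = 0.964898
  k2 = f(0.950000, -0.002075) = 0.811069
  u ← -0.185406 + 0.38·0.811069 = 0.122800
u(1.14) ≈ 0.1228

0.1228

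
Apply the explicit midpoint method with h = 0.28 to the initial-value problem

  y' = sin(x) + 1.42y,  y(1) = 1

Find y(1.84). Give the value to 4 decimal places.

4.6975

Midpoint: k1 = f(x_n, y_n); k2 = f(x_n + h/2, y_n + (h/2)·k1); y_{n+1} = y_n + h·k2.
x=1.000000, y=1.000000:
  k1 = f(1.000000, 1.000000) = 2.261471
  k2 = f(1.140000, 1.316606) = 2.778214
  y ← 1.000000 + 0.28·2.778214 = 1.777900
x=1.280000, y=1.777900:
  k1 = f(1.280000, 1.777900) = 3.482634
  k2 = f(1.420000, 2.265469) = 4.205617
  y ← 1.777900 + 0.28·4.205617 = 2.955473
x=1.560000, y=2.955473:
  k1 = f(1.560000, 2.955473) = 5.196713
  k2 = f(1.700000, 3.683013) = 6.221543
  y ← 2.955473 + 0.28·6.221543 = 4.697505
y(1.84) ≈ 4.6975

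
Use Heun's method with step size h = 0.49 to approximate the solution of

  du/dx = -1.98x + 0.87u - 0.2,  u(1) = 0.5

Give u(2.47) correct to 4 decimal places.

-7.6726

Heun: k1 = f(x_n, u_n); k2 = f(x_n + h, u_n + h·k1); u_{n+1} = u_n + (h/2)·(k1 + k2).
x=1.000000, u=0.500000:
  k1 = f(1.000000, 0.500000) = -1.745000
  k2 = f(1.490000, -0.355050) = -3.459094
  u ← 0.500000 + (0.49/2)·(-1.745000 + (-3.459094)) = -0.775003
x=1.490000, u=-0.775003:
  k1 = f(1.490000, -0.775003) = -3.824453
  k2 = f(1.980000, -2.648985) = -6.425017
  u ← -0.775003 + (0.49/2)·(-3.824453 + (-6.425017)) = -3.286123
x=1.980000, u=-3.286123:
  k1 = f(1.980000, -3.286123) = -6.979327
  k2 = f(2.470000, -6.705993) = -10.924814
  u ← -3.286123 + (0.49/2)·(-6.979327 + (-10.924814)) = -7.672637
u(2.47) ≈ -7.6726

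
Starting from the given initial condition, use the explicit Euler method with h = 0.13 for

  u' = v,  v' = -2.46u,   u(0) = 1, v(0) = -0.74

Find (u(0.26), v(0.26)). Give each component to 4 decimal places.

Euler on (u,v): u_{n+1} = u_n + h·u', v_{n+1} = v_n + h·v'.
0.000000: (1.000000, -0.740000); f=(-0.740000, -2.460000) → (0.903800, -1.059800)
0.130000: (0.903800, -1.059800); f=(-1.059800, -2.223348) → (0.766026, -1.348835)
(u(0.26), v(0.26)) ≈ (0.7660, -1.3488)

0.7660, -1.3488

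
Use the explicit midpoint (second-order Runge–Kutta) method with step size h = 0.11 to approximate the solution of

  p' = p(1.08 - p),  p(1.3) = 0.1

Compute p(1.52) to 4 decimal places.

0.1237

Midpoint: k1 = f(x_n, p_n); k2 = f(x_n + h/2, p_n + (h/2)·k1); p_{n+1} = p_n + h·k2.
x=1.300000, p=0.100000:
  k1 = f(1.300000, 0.100000) = 0.098000
  k2 = f(1.355000, 0.105390) = 0.102714
  p ← 0.100000 + 0.11·0.102714 = 0.111299
x=1.410000, p=0.111299:
  k1 = f(1.410000, 0.111299) = 0.107815
  k2 = f(1.465000, 0.117228) = 0.112864
  p ← 0.111299 + 0.11·0.112864 = 0.123714
p(1.52) ≈ 0.1237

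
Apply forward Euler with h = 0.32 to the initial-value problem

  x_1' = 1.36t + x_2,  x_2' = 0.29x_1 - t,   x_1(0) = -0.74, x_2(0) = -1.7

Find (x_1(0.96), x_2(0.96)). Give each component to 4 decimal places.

-2.0691, -2.3538

Euler on (x_1,x_2): x_1_{n+1} = x_1_n + h·x_1', x_2_{n+1} = x_2_n + h·x_2'.
0.000000: (-0.740000, -1.700000); f=(-1.700000, -0.214600) → (-1.284000, -1.768672)
0.320000: (-1.284000, -1.768672); f=(-1.333472, -0.692360) → (-1.710711, -1.990227)
0.640000: (-1.710711, -1.990227); f=(-1.119827, -1.136106) → (-2.069056, -2.353781)
(x_1(0.96), x_2(0.96)) ≈ (-2.0691, -2.3538)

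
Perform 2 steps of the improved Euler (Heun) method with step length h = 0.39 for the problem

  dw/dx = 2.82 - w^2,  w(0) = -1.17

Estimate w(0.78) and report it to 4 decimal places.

0.5825

Heun: k1 = f(x_n, w_n); k2 = f(x_n + h, w_n + h·k1); w_{n+1} = w_n + (h/2)·(k1 + k2).
x=0.000000, w=-1.170000:
  k1 = f(0.000000, -1.170000) = 1.451100
  k2 = f(0.390000, -0.604071) = 2.455098
  w ← -1.170000 + (0.39/2)·(1.451100 + 2.455098) = -0.408291
x=0.390000, w=-0.408291:
  k1 = f(0.390000, -0.408291) = 2.653298
  k2 = f(0.780000, 0.626495) = 2.427504
  w ← -0.408291 + (0.39/2)·(2.653298 + 2.427504) = 0.582465
w(0.78) ≈ 0.5825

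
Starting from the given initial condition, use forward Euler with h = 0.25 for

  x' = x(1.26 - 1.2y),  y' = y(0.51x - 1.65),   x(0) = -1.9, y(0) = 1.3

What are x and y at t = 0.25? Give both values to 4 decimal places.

Euler on (x,y): x_{n+1} = x_n + h·x', y_{n+1} = y_n + h·y'.
0.000000: (-1.900000, 1.300000); f=(0.570000, -3.404700) → (-1.757500, 0.448825)
(x(0.25), y(0.25)) ≈ (-1.7575, 0.4488)

-1.7575, 0.4488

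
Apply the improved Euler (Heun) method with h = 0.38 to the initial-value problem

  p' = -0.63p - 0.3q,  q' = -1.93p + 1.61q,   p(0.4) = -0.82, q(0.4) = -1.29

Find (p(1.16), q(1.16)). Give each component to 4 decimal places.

Heun on (p,q): k1 = f(t_n, state_n); k2 = f(t_n + h, state_n + h·k1); state_{n+1} = state_n + (h/2)·(k1 + k2).
0.400000: (-0.820000, -1.290000)
  k1 = (0.903600, -0.494300)
  predictor → (-0.476632, -1.477834)
  k2 = (0.743628, -1.459413)
  → (-0.507027, -1.661205)
0.780000: (-0.507027, -1.661205)
  k1 = (0.817788, -1.695979)
  predictor → (-0.196267, -2.305678)
  k2 = (0.815352, -3.333346)
  → (-0.196730, -2.616777)
(p(1.16), q(1.16)) ≈ (-0.1967, -2.6168)

-0.1967, -2.6168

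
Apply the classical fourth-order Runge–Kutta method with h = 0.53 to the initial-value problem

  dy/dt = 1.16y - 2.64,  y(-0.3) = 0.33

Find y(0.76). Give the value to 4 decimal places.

-4.3729

RK4: k1 = f(t_n, y_n); k2 = f(t_n + h/2, y_n + (h/2)·k1); k3 = f(t_n + h/2, y_n + (h/2)·k2); k4 = f(t_n + h, y_n + h·k3); y_{n+1} = y_n + (h/6)·(k1 + 2k2 + 2k3 + k4).
t=-0.300000, y=0.330000:
  k1 = f(-0.300000, 0.330000) = -2.257200
  k2 = f(-0.035000, -0.268158) = -2.951063
  k3 = f(-0.035000, -0.452032) = -3.164357
  k4 = f(0.230000, -1.347109) = -4.202647
  y ← 0.330000 + (0.53/6)·(k1 + 2k2 + 2k3 + k4) = -1.321011
t=0.230000, y=-1.321011:
  k1 = f(0.230000, -1.321011) = -4.172372
  k2 = f(0.495000, -2.426689) = -5.454960
  k3 = f(0.495000, -2.766575) = -5.849227
  k4 = f(0.760000, -4.421101) = -7.768477
  y ← -1.321011 + (0.53/6)·(k1 + 2k2 + 2k3 + k4) = -4.372859
y(0.76) ≈ -4.3729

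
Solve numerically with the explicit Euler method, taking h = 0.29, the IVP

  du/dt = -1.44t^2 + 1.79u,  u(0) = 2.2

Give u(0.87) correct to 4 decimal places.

Euler: u_{n+1} = u_n + h·f(t_n, u_n).
t=0.000000, u=2.200000: f=3.938000 → u ← 2.200000 + 0.29·3.938000 = 3.342020
t=0.290000, u=3.342020: f=5.861112 → u ← 3.342020 + 0.29·5.861112 = 5.041742
t=0.580000, u=5.041742: f=8.540303 → u ← 5.041742 + 0.29·8.540303 = 7.518430
u(0.87) ≈ 7.5184

7.5184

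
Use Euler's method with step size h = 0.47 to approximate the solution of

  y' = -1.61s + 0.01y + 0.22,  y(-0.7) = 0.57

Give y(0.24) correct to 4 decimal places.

Euler: y_{n+1} = y_n + h·f(s_n, y_n).
s=-0.700000, y=0.570000: f=1.352700 → y ← 0.570000 + 0.47·1.352700 = 1.205769
s=-0.230000, y=1.205769: f=0.602358 → y ← 1.205769 + 0.47·0.602358 = 1.488877
y(0.24) ≈ 1.4889

1.4889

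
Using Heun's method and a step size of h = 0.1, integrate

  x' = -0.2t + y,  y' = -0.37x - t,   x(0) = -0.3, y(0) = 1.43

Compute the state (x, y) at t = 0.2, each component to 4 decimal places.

-0.0173, 1.4217

Heun on (x,y): k1 = f(t_n, state_n); k2 = f(t_n + h, state_n + h·k1); state_{n+1} = state_n + (h/2)·(k1 + k2).
0.000000: (-0.300000, 1.430000)
  k1 = (1.430000, 0.111000)
  predictor → (-0.157000, 1.441100)
  k2 = (1.421100, -0.041910)
  → (-0.157445, 1.433454)
0.100000: (-0.157445, 1.433454)
  k1 = (1.413454, -0.041745)
  predictor → (-0.016100, 1.429280)
  k2 = (1.389280, -0.194043)
  → (-0.017308, 1.421665)
(x(0.2), y(0.2)) ≈ (-0.0173, 1.4217)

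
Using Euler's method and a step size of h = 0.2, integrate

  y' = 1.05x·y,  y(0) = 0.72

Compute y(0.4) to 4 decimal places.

0.7502

Euler: y_{n+1} = y_n + h·f(x_n, y_n).
x=0.000000, y=0.720000: f=0.000000 → y ← 0.720000 + 0.2·0.000000 = 0.720000
x=0.200000, y=0.720000: f=0.151200 → y ← 0.720000 + 0.2·0.151200 = 0.750240
y(0.4) ≈ 0.7502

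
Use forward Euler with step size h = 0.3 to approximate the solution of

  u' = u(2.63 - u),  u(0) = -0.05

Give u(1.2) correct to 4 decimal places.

Euler: u_{n+1} = u_n + h·f(t_n, u_n).
t=0.000000, u=-0.050000: f=-0.134000 → u ← -0.050000 + 0.3·(-0.134000) = -0.090200
t=0.300000, u=-0.090200: f=-0.245362 → u ← -0.090200 + 0.3·(-0.245362) = -0.163809
t=0.600000, u=-0.163809: f=-0.457650 → u ← -0.163809 + 0.3·(-0.457650) = -0.301104
t=0.900000, u=-0.301104: f=-0.882566 → u ← -0.301104 + 0.3·(-0.882566) = -0.565873
u(1.2) ≈ -0.5659

-0.5659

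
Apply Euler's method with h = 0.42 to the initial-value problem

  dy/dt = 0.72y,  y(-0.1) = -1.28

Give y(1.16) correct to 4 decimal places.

-2.8278

Euler: y_{n+1} = y_n + h·f(t_n, y_n).
t=-0.100000, y=-1.280000: f=-0.921600 → y ← -1.280000 + 0.42·(-0.921600) = -1.667072
t=0.320000, y=-1.667072: f=-1.200292 → y ← -1.667072 + 0.42·(-1.200292) = -2.171195
t=0.740000, y=-2.171195: f=-1.563260 → y ← -2.171195 + 0.42·(-1.563260) = -2.827764
y(1.16) ≈ -2.8278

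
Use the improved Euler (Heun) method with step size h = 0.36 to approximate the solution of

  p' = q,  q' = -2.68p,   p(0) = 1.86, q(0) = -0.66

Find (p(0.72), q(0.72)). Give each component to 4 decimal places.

Heun on (p,q): k1 = f(t_n, state_n); k2 = f(t_n + h, state_n + h·k1); state_{n+1} = state_n + (h/2)·(k1 + k2).
0.000000: (1.860000, -0.660000)
  k1 = (-0.660000, -4.984800)
  predictor → (1.622400, -2.454528)
  k2 = (-2.454528, -4.348032)
  → (1.299385, -2.339910)
0.360000: (1.299385, -2.339910)
  k1 = (-2.339910, -3.482352)
  predictor → (0.457017, -3.593556)
  k2 = (-3.593556, -1.224807)
  → (0.231361, -3.187198)
(p(0.72), q(0.72)) ≈ (0.2314, -3.1872)

0.2314, -3.1872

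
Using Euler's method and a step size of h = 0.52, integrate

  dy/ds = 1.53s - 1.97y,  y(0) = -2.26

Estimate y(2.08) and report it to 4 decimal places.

1.2212

Euler: y_{n+1} = y_n + h·f(s_n, y_n).
s=0.000000, y=-2.260000: f=4.452200 → y ← -2.260000 + 0.52·4.452200 = 0.055144
s=0.520000, y=0.055144: f=0.686966 → y ← 0.055144 + 0.52·0.686966 = 0.412366
s=1.040000, y=0.412366: f=0.778838 → y ← 0.412366 + 0.52·0.778838 = 0.817362
s=1.560000, y=0.817362: f=0.776596 → y ← 0.817362 + 0.52·0.776596 = 1.221192
y(2.08) ≈ 1.2212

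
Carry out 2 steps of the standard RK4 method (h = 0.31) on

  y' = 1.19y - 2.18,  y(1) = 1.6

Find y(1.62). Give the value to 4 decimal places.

RK4: k1 = f(t_n, y_n); k2 = f(t_n + h/2, y_n + (h/2)·k1); k3 = f(t_n + h/2, y_n + (h/2)·k2); k4 = f(t_n + h, y_n + h·k3); y_{n+1} = y_n + (h/6)·(k1 + 2k2 + 2k3 + k4).
t=1.000000, y=1.600000:
  k1 = f(1.000000, 1.600000) = -0.276000
  k2 = f(1.155000, 1.557220) = -0.326908
  k3 = f(1.155000, 1.549329) = -0.336298
  k4 = f(1.310000, 1.495748) = -0.400060
  y ← 1.600000 + (0.31/6)·(k1 + 2k2 + 2k3 + k4) = 1.496539
t=1.310000, y=1.496539:
  k1 = f(1.310000, 1.496539) = -0.399119
  k2 = f(1.465000, 1.434675) = -0.472736
  k3 = f(1.465000, 1.423265) = -0.486315
  k4 = f(1.620000, 1.345781) = -0.578520
  y ← 1.496539 + (0.31/6)·(k1 + 2k2 + 2k3 + k4) = 1.346926
y(1.62) ≈ 1.3469

1.3469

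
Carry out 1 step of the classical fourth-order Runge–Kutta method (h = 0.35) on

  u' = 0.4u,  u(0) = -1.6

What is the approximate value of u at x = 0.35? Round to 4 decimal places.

-1.8404

RK4: k1 = f(x_n, u_n); k2 = f(x_n + h/2, u_n + (h/2)·k1); k3 = f(x_n + h/2, u_n + (h/2)·k2); k4 = f(x_n + h, u_n + h·k3); u_{n+1} = u_n + (h/6)·(k1 + 2k2 + 2k3 + k4).
x=0.000000, u=-1.600000:
  k1 = f(0.000000, -1.600000) = -0.640000
  k2 = f(0.175000, -1.712000) = -0.684800
  k3 = f(0.175000, -1.719840) = -0.687936
  k4 = f(0.350000, -1.840778) = -0.736311
  u ← -1.600000 + (0.35/6)·(k1 + 2k2 + 2k3 + k4) = -1.840437
u(0.35) ≈ -1.8404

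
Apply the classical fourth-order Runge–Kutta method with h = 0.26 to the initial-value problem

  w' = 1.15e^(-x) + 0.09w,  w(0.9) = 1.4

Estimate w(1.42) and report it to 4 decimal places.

RK4: k1 = f(x_n, w_n); k2 = f(x_n + h/2, w_n + (h/2)·k1); k3 = f(x_n + h/2, w_n + (h/2)·k2); k4 = f(x_n + h, w_n + h·k3); w_{n+1} = w_n + (h/6)·(k1 + 2k2 + 2k3 + k4).
x=0.900000, w=1.400000:
  k1 = f(0.900000, 1.400000) = 0.593555
  k2 = f(1.030000, 1.477162) = 0.543503
  k3 = f(1.030000, 1.470655) = 0.542917
  k4 = f(1.160000, 1.541158) = 0.499213
  w ← 1.400000 + (0.26/6)·(k1 + 2k2 + 2k3 + k4) = 1.541510
x=1.160000, w=1.541510:
  k1 = f(1.160000, 1.541510) = 0.499245
  k2 = f(1.290000, 1.606412) = 0.461138
  k3 = f(1.290000, 1.601458) = 0.460693
  k4 = f(1.420000, 1.661290) = 0.427487
  w ← 1.541510 + (0.26/6)·(k1 + 2k2 + 2k3 + k4) = 1.661560
w(1.42) ≈ 1.6616

1.6616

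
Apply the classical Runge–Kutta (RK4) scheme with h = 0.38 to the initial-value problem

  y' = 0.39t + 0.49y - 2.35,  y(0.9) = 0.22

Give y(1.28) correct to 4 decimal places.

-0.5399

RK4: k1 = f(t_n, y_n); k2 = f(t_n + h/2, y_n + (h/2)·k1); k3 = f(t_n + h/2, y_n + (h/2)·k2); k4 = f(t_n + h, y_n + h·k3); y_{n+1} = y_n + (h/6)·(k1 + 2k2 + 2k3 + k4).
t=0.900000, y=0.220000:
  k1 = f(0.900000, 0.220000) = -1.891200
  k2 = f(1.090000, -0.139328) = -1.993171
  k3 = f(1.090000, -0.158702) = -2.002664
  k4 = f(1.280000, -0.541012) = -2.115896
  y ← 0.220000 + (0.38/6)·(k1 + 2k2 + 2k3 + k4) = -0.539922
y(1.28) ≈ -0.5399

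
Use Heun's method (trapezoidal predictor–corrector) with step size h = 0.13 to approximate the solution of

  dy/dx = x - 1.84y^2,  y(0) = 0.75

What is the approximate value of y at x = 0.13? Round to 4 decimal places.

Heun: k1 = f(x_n, y_n); k2 = f(x_n + h, y_n + h·k1); y_{n+1} = y_n + (h/2)·(k1 + k2).
x=0.000000, y=0.750000:
  k1 = f(0.000000, 0.750000) = -1.035000
  k2 = f(0.130000, 0.615450) = -0.566953
  y ← 0.750000 + (0.13/2)·(-1.035000 + (-0.566953)) = 0.645873
y(0.13) ≈ 0.6459

0.6459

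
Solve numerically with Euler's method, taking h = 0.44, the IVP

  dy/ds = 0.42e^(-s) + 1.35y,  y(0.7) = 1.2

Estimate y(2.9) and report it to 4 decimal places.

Euler: y_{n+1} = y_n + h·f(s_n, y_n).
s=0.700000, y=1.200000: f=1.828566 → y ← 1.200000 + 0.44·1.828566 = 2.004569
s=1.140000, y=2.004569: f=2.840492 → y ← 2.004569 + 0.44·2.840492 = 3.254385
s=1.580000, y=3.254385: f=4.479930 → y ← 3.254385 + 0.44·4.479930 = 5.225555
s=2.020000, y=5.225555: f=7.110214 → y ← 5.225555 + 0.44·7.110214 = 8.354049
s=2.460000, y=8.354049: f=11.313849 → y ← 8.354049 + 0.44·11.313849 = 13.332142
y(2.9) ≈ 13.3321

13.3321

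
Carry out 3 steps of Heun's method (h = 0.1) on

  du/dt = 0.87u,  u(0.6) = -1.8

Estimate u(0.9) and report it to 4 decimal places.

Heun: k1 = f(t_n, u_n); k2 = f(t_n + h, u_n + h·k1); u_{n+1} = u_n + (h/2)·(k1 + k2).
t=0.600000, u=-1.800000:
  k1 = f(0.600000, -1.800000) = -1.566000
  k2 = f(0.700000, -1.956600) = -1.702242
  u ← -1.800000 + (0.1/2)·(-1.566000 + (-1.702242)) = -1.963412
t=0.700000, u=-1.963412:
  k1 = f(0.700000, -1.963412) = -1.708169
  k2 = f(0.800000, -2.134229) = -1.856779
  u ← -1.963412 + (0.1/2)·(-1.708169 + (-1.856779)) = -2.141659
t=0.800000, u=-2.141659:
  k1 = f(0.800000, -2.141659) = -1.863244
  k2 = f(0.900000, -2.327984) = -2.025346
  u ← -2.141659 + (0.1/2)·(-1.863244 + (-2.025346)) = -2.336089
u(0.9) ≈ -2.3361

-2.3361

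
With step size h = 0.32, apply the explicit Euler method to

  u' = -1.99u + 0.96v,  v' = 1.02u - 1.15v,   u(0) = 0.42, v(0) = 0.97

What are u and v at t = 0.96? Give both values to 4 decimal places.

Euler on (u,v): u_{n+1} = u_n + h·u', v_{n+1} = v_n + h·v'.
0.000000: (0.420000, 0.970000); f=(0.095400, -0.687100) → (0.450528, 0.750128)
0.320000: (0.450528, 0.750128); f=(-0.176428, -0.403109) → (0.394071, 0.621133)
0.640000: (0.394071, 0.621133); f=(-0.187914, -0.312351) → (0.333939, 0.521181)
(u(0.96), v(0.96)) ≈ (0.3339, 0.5212)

0.3339, 0.5212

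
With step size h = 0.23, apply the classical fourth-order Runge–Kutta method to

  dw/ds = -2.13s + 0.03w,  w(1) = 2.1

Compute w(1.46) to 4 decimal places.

0.9162

RK4: k1 = f(s_n, w_n); k2 = f(s_n + h/2, w_n + (h/2)·k1); k3 = f(s_n + h/2, w_n + (h/2)·k2); k4 = f(s_n + h, w_n + h·k3); w_{n+1} = w_n + (h/6)·(k1 + 2k2 + 2k3 + k4).
s=1.000000, w=2.100000:
  k1 = f(1.000000, 2.100000) = -2.067000
  k2 = f(1.115000, 1.862295) = -2.319081
  k3 = f(1.115000, 1.833306) = -2.319951
  k4 = f(1.230000, 1.566411) = -2.572908
  w ← 2.100000 + (0.23/6)·(k1 + 2k2 + 2k3 + k4) = 1.566478
s=1.230000, w=1.566478:
  k1 = f(1.230000, 1.566478) = -2.572906
  k2 = f(1.345000, 1.270594) = -2.826732
  k3 = f(1.345000, 1.241404) = -2.827608
  k4 = f(1.460000, 0.916128) = -3.082316
  w ← 1.566478 + (0.23/6)·(k1 + 2k2 + 2k3 + k4) = 0.916195
w(1.46) ≈ 0.9162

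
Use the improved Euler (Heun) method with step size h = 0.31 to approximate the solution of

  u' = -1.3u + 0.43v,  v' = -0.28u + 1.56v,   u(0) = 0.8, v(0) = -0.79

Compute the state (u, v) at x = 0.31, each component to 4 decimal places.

Heun on (u,v): k1 = f(x_n, state_n); k2 = f(x_n + h, state_n + h·k1); state_{n+1} = state_n + (h/2)·(k1 + k2).
0.000000: (0.800000, -0.790000)
  k1 = (-1.379700, -1.456400)
  predictor → (0.372293, -1.241484)
  k2 = (-1.017819, -2.040957)
  → (0.428385, -1.332090)
(u(0.31), v(0.31)) ≈ (0.4284, -1.3321)

0.4284, -1.3321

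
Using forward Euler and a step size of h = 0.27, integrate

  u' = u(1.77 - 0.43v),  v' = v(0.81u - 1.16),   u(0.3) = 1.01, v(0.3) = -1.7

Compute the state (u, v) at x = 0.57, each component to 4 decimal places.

Euler on (u,v): u_{n+1} = u_n + h·u', v_{n+1} = v_n + h·v'.
0.300000: (1.010000, -1.700000); f=(2.526010, 0.581230) → (1.692023, -1.543068)
(u(0.57), v(0.57)) ≈ (1.6920, -1.5431)

1.6920, -1.5431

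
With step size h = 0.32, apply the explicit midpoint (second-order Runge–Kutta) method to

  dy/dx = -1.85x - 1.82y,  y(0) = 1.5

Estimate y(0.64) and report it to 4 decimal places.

Midpoint: k1 = f(x_n, y_n); k2 = f(x_n + h/2, y_n + (h/2)·k1); y_{n+1} = y_n + h·k2.
x=0.000000, y=1.500000:
  k1 = f(0.000000, 1.500000) = -2.730000
  k2 = f(0.160000, 1.063200) = -2.231024
  y ← 1.500000 + 0.32·(-2.231024) = 0.786072
x=0.320000, y=0.786072:
  k1 = f(0.320000, 0.786072) = -2.022652
  k2 = f(0.480000, 0.462448) = -1.729655
  y ← 0.786072 + 0.32·(-1.729655) = 0.232583
y(0.64) ≈ 0.2326

0.2326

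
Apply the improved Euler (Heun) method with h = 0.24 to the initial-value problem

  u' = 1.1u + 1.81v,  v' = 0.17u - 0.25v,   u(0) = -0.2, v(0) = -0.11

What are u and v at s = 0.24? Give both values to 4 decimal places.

Heun on (u,v): k1 = f(s_n, state_n); k2 = f(s_n + h, state_n + h·k1); state_{n+1} = state_n + (h/2)·(k1 + k2).
0.000000: (-0.200000, -0.110000)
  k1 = (-0.419100, -0.006500)
  predictor → (-0.300584, -0.111560)
  k2 = (-0.532566, -0.023209)
  → (-0.314200, -0.113565)
(u(0.24), v(0.24)) ≈ (-0.3142, -0.1136)

-0.3142, -0.1136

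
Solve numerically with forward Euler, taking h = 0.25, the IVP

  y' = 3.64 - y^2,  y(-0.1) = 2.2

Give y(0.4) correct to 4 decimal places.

1.9075

Euler: y_{n+1} = y_n + h·f(s_n, y_n).
s=-0.100000, y=2.200000: f=-1.200000 → y ← 2.200000 + 0.25·(-1.200000) = 1.900000
s=0.150000, y=1.900000: f=0.030000 → y ← 1.900000 + 0.25·0.030000 = 1.907500
y(0.4) ≈ 1.9075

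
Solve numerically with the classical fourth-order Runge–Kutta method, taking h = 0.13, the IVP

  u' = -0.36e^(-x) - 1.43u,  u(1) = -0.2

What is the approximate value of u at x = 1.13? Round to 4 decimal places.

-0.1808

RK4: k1 = f(x_n, u_n); k2 = f(x_n + h/2, u_n + (h/2)·k1); k3 = f(x_n + h/2, u_n + (h/2)·k2); k4 = f(x_n + h, u_n + h·k3); u_{n+1} = u_n + (h/6)·(k1 + 2k2 + 2k3 + k4).
x=1.000000, u=-0.200000:
  k1 = f(1.000000, -0.200000) = 0.153563
  k2 = f(1.065000, -0.190018) = 0.147624
  k3 = f(1.065000, -0.190404) = 0.148176
  k4 = f(1.130000, -0.180737) = 0.142162
  u ← -0.200000 + (0.13/6)·(k1 + 2k2 + 2k3 + k4) = -0.180775
u(1.13) ≈ -0.1808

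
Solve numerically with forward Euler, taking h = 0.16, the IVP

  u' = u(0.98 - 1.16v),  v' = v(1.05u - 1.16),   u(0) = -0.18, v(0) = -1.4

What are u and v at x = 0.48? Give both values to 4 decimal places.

Euler on (u,v): u_{n+1} = u_n + h·u', v_{n+1} = v_n + h·v'.
0.000000: (-0.180000, -1.400000); f=(-0.468720, 1.888600) → (-0.254995, -1.097824)
0.160000: (-0.254995, -1.097824); f=(-0.574626, 1.567413) → (-0.346935, -0.847038)
0.320000: (-0.346935, -0.847038); f=(-0.680883, 1.291125) → (-0.455877, -0.640458)
(u(0.48), v(0.48)) ≈ (-0.4559, -0.6405)

-0.4559, -0.6405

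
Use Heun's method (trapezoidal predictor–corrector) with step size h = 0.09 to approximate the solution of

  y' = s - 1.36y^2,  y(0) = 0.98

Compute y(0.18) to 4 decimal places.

Heun: k1 = f(s_n, y_n); k2 = f(s_n + h, y_n + h·k1); y_{n+1} = y_n + (h/2)·(k1 + k2).
s=0.000000, y=0.980000:
  k1 = f(0.000000, 0.980000) = -1.306144
  k2 = f(0.090000, 0.862447) = -0.921588
  y ← 0.980000 + (0.09/2)·(-1.306144 + (-0.921588)) = 0.879752
s=0.090000, y=0.879752:
  k1 = f(0.090000, 0.879752) = -0.962591
  k2 = f(0.180000, 0.793119) = -0.675491
  y ← 0.879752 + (0.09/2)·(-0.962591 + (-0.675491)) = 0.806038
y(0.18) ≈ 0.8060

0.8060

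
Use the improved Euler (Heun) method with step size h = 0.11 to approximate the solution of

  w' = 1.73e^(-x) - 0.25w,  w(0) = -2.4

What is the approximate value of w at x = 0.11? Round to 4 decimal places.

-2.1571

Heun: k1 = f(x_n, w_n); k2 = f(x_n + h, w_n + h·k1); w_{n+1} = w_n + (h/2)·(k1 + k2).
x=0.000000, w=-2.400000:
  k1 = f(0.000000, -2.400000) = 2.330000
  k2 = f(0.110000, -2.143700) = 2.085718
  w ← -2.400000 + (0.11/2)·(2.330000 + 2.085718) = -2.157136
w(0.11) ≈ -2.1571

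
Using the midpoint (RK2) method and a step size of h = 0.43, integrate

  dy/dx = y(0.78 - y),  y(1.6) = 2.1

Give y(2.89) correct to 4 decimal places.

Midpoint: k1 = f(x_n, y_n); k2 = f(x_n + h/2, y_n + (h/2)·k1); y_{n+1} = y_n + h·k2.
x=1.600000, y=2.100000:
  k1 = f(1.600000, 2.100000) = -2.772000
  k2 = f(1.815000, 1.504020) = -1.088941
  y ← 2.100000 + 0.43·(-1.088941) = 1.631756
x=2.030000, y=1.631756:
  k1 = f(2.030000, 1.631756) = -1.389857
  k2 = f(2.245000, 1.332936) = -0.737029
  y ← 1.631756 + 0.43·(-0.737029) = 1.314833
x=2.460000, y=1.314833:
  k1 = f(2.460000, 1.314833) = -0.703216
  k2 = f(2.675000, 1.163642) = -0.446421
  y ← 1.314833 + 0.43·(-0.446421) = 1.122872
y(2.89) ≈ 1.1229

1.1229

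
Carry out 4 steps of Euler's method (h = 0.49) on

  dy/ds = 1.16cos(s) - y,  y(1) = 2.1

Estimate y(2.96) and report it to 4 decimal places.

-0.3656

Euler: y_{n+1} = y_n + h·f(s_n, y_n).
s=1.000000, y=2.100000: f=-1.473249 → y ← 2.100000 + 0.49·(-1.473249) = 1.378108
s=1.490000, y=1.378108: f=-1.284486 → y ← 1.378108 + 0.49·(-1.284486) = 0.748710
s=1.980000, y=0.748710: f=-1.210249 → y ← 0.748710 + 0.49·(-1.210249) = 0.155688
s=2.470000, y=0.155688: f=-1.063772 → y ← 0.155688 + 0.49·(-1.063772) = -0.365561
y(2.96) ≈ -0.3656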